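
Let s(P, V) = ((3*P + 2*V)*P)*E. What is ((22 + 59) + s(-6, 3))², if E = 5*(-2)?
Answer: 408321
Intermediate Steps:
E = -10
s(P, V) = -10*P*(2*V + 3*P) (s(P, V) = ((3*P + 2*V)*P)*(-10) = ((2*V + 3*P)*P)*(-10) = (P*(2*V + 3*P))*(-10) = -10*P*(2*V + 3*P))
((22 + 59) + s(-6, 3))² = ((22 + 59) - 10*(-6)*(2*3 + 3*(-6)))² = (81 - 10*(-6)*(6 - 18))² = (81 - 10*(-6)*(-12))² = (81 - 720)² = (-639)² = 408321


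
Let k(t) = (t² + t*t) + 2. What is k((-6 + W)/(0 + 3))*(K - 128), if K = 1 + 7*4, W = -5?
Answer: -2860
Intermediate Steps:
K = 29 (K = 1 + 28 = 29)
k(t) = 2 + 2*t² (k(t) = (t² + t²) + 2 = 2*t² + 2 = 2 + 2*t²)
k((-6 + W)/(0 + 3))*(K - 128) = (2 + 2*((-6 - 5)/(0 + 3))²)*(29 - 128) = (2 + 2*(-11/3)²)*(-99) = (2 + 2*(121/9))*(-99) = (2 + 242/9)*(-99) = (260/9)*(-99) = -2860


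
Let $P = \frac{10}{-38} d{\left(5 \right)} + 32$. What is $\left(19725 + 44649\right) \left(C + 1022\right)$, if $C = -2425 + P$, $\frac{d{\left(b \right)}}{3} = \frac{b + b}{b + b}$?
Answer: $- \frac{1677843936}{19} \approx -8.8308 \cdot 10^{7}$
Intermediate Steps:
$d{\left(b \right)} = 3$ ($d{\left(b \right)} = 3 \frac{b + b}{b + b} = 3 \frac{2 b}{2 b} = 3 \cdot 2 b \frac{1}{2 b} = 3 \cdot 1 = 3$)
$P = \frac{593}{19}$ ($P = \frac{10}{-38} \cdot 3 + 32 = 10 \left(- \frac{1}{38}\right) 3 + 32 = \left(- \frac{5}{19}\right) 3 + 32 = - \frac{15}{19} + 32 = \frac{593}{19} \approx 31.211$)
$C = - \frac{45482}{19}$ ($C = -2425 + \frac{593}{19} = - \frac{45482}{19} \approx -2393.8$)
$\left(19725 + 44649\right) \left(C + 1022\right) = \left(19725 + 44649\right) \left(- \frac{45482}{19} + 1022\right) = 64374 \left(- \frac{26064}{19}\right) = - \frac{1677843936}{19}$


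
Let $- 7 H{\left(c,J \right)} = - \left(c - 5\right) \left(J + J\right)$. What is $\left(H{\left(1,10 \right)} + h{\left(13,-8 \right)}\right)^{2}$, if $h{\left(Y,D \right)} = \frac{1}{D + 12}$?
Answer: $\frac{97969}{784} \approx 124.96$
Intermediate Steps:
$h{\left(Y,D \right)} = \frac{1}{12 + D}$
$H{\left(c,J \right)} = \frac{2 J \left(-5 + c\right)}{7}$ ($H{\left(c,J \right)} = - \frac{\left(-1\right) \left(c - 5\right) \left(J + J\right)}{7} = - \frac{\left(-1\right) \left(-5 + c\right) 2 J}{7} = - \frac{\left(-1\right) 2 J \left(-5 + c\right)}{7} = - \frac{\left(-2\right) J \left(-5 + c\right)}{7} = \frac{2 J \left(-5 + c\right)}{7}$)
$\left(H{\left(1,10 \right)} + h{\left(13,-8 \right)}\right)^{2} = \left(\frac{2}{7} \cdot 10 \left(-5 + 1\right) + \frac{1}{12 - 8}\right)^{2} = \left(\frac{2}{7} \cdot 10 \left(-4\right) + \frac{1}{4}\right)^{2} = \left(- \frac{80}{7} + \frac{1}{4}\right)^{2} = \left(- \frac{313}{28}\right)^{2} = \frac{97969}{784}$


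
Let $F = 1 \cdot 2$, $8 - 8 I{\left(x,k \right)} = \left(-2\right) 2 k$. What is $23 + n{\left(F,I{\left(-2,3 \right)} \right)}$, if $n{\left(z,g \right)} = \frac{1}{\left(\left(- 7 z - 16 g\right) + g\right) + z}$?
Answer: $\frac{2275}{99} \approx 22.98$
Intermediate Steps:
$I{\left(x,k \right)} = 1 + \frac{k}{2}$ ($I{\left(x,k \right)} = 1 - \frac{\left(-2\right) 2 k}{8} = 1 - \frac{\left(-4\right) k}{8} = 1 + \frac{k}{2}$)
$F = 2$
$n{\left(z,g \right)} = \frac{1}{- 15 g - 6 z}$ ($n{\left(z,g \right)} = \frac{1}{\left(\left(- 16 g - 7 z\right) + g\right) + z} = \frac{1}{\left(- 15 g - 7 z\right) + z} = \frac{1}{- 15 g - 6 z}$)
$23 + n{\left(F,I{\left(-2,3 \right)} \right)} = 23 - \frac{1}{6 \cdot 2 + 15 \left(1 + \frac{1}{2} \cdot 3\right)} = 23 - \frac{1}{12 + 15 \left(1 + \frac{3}{2}\right)} = 23 - \frac{1}{12 + 15 \cdot \frac{5}{2}} = 23 - \frac{1}{12 + \frac{75}{2}} = 23 - \frac{1}{\frac{99}{2}} = 23 - \frac{2}{99} = \frac{2275}{99}$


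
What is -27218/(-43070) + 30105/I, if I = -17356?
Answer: -412113371/373761460 ≈ -1.1026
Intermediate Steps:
-27218/(-43070) + 30105/I = -27218/(-43070) + 30105/(-17356) = -27218*(-1/43070) + 30105*(-1/17356) = 13609/21535 - 30105/17356 = -412113371/373761460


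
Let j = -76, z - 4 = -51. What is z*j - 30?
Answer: 3542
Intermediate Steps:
z = -47 (z = 4 - 51 = -47)
z*j - 30 = -47*(-76) - 30 = 3572 - 30 = 3542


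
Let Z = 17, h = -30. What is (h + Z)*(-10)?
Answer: 130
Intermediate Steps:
(h + Z)*(-10) = (-30 + 17)*(-10) = -13*(-10) = 130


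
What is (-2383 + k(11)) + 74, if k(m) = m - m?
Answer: -2309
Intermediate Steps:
k(m) = 0
(-2383 + k(11)) + 74 = (-2383 + 0) + 74 = -2383 + 74 = -2309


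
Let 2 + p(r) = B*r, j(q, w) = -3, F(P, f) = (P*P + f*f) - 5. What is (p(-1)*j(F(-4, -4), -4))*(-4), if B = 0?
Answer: -24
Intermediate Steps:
F(P, f) = -5 + P**2 + f**2 (F(P, f) = (P**2 + f**2) - 5 = -5 + P**2 + f**2)
p(r) = -2 (p(r) = -2 + 0*r = -2 + 0 = -2)
(p(-1)*j(F(-4, -4), -4))*(-4) = -2*(-3)*(-4) = 6*(-4) = -24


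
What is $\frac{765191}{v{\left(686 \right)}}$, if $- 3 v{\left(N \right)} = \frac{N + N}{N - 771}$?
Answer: $\frac{27874815}{196} \approx 1.4222 \cdot 10^{5}$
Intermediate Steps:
$v{\left(N \right)} = - \frac{2 N}{3 \left(-771 + N\right)}$ ($v{\left(N \right)} = - \frac{\left(N + N\right) \frac{1}{N - 771}}{3} = - \frac{2 N \frac{1}{-771 + N}}{3} = - \frac{2 N}{3 \left(-771 + N\right)}$)
$\frac{765191}{v{\left(686 \right)}} = \frac{765191}{\left(-2\right) 686 \frac{1}{-2313 + 3 \cdot 686}} = \frac{765191}{\left(-2\right) 686 \frac{1}{-2313 + 2058}} = \frac{765191}{\left(-2\right) 686 \frac{1}{-255}} = \frac{765191}{\left(-2\right) 686 \left(- \frac{1}{255}\right)} = \frac{765191}{\frac{1372}{255}} = 765191 \cdot \frac{255}{1372} = \frac{27874815}{196}$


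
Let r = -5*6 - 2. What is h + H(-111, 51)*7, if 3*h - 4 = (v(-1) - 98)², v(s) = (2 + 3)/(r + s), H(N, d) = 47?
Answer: 11570320/3267 ≈ 3541.6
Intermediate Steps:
r = -32 (r = -30 - 2 = -32)
v(s) = 5/(-32 + s) (v(s) = (2 + 3)/(-32 + s) = 5/(-32 + s))
h = 10495477/3267 (h = 4/3 + (5/(-32 - 1) - 98)²/3 = 4/3 + (5/(-33) - 98)²/3 = 4/3 + (5*(-1/33) - 98)²/3 = 4/3 + (-5/33 - 98)²/3 = 4/3 + (-3239/33)²/3 = 4/3 + (⅓)*(10491121/1089) = 4/3 + 10491121/3267 = 10495477/3267 ≈ 3212.6)
h + H(-111, 51)*7 = 10495477/3267 + 47*7 = 10495477/3267 + 329 = 11570320/3267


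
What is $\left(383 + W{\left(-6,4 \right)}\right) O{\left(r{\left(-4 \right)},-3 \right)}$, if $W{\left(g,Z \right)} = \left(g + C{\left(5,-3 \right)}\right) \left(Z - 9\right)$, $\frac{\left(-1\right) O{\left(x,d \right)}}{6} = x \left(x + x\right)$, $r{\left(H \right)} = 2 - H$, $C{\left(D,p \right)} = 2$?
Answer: $-174096$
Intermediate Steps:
$O{\left(x,d \right)} = - 12 x^{2}$ ($O{\left(x,d \right)} = - 6 x \left(x + x\right) = - 6 x 2 x = - 6 \cdot 2 x^{2} = - 12 x^{2}$)
$W{\left(g,Z \right)} = \left(-9 + Z\right) \left(2 + g\right)$ ($W{\left(g,Z \right)} = \left(g + 2\right) \left(Z - 9\right) = \left(2 + g\right) \left(-9 + Z\right) = \left(-9 + Z\right) \left(2 + g\right)$)
$\left(383 + W{\left(-6,4 \right)}\right) O{\left(r{\left(-4 \right)},-3 \right)} = \left(383 + \left(-18 - -54 + 2 \cdot 4 + 4 \left(-6\right)\right)\right) \left(- 12 \left(2 - -4\right)^{2}\right) = \left(383 + \left(-18 + 54 + 8 - 24\right)\right) \left(- 12 \left(2 + 4\right)^{2}\right) = \left(383 + 20\right) \left(- 12 \cdot 6^{2}\right) = 403 \left(\left(-12\right) 36\right) = 403 \left(-432\right) = -174096$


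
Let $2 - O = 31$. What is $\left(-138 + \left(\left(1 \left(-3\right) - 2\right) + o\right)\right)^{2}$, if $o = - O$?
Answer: $12996$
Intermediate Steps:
$O = -29$ ($O = 2 - 31 = -29$)
$o = 29$ ($o = \left(-1\right) \left(-29\right) = 29$)
$\left(-138 + \left(\left(1 \left(-3\right) - 2\right) + o\right)\right)^{2} = \left(-138 + \left(\left(1 \left(-3\right) - 2\right) + 29\right)\right)^{2} = \left(-138 + \left(\left(-3 - 2\right) + 29\right)\right)^{2} = \left(-138 + \left(-5 + 29\right)\right)^{2} = \left(-138 + 24\right)^{2} = \left(-114\right)^{2} = 12996$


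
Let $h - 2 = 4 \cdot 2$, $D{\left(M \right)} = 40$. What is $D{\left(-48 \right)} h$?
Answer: $400$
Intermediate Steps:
$h = 10$ ($h = 2 + 4 \cdot 2 = 2 + 8 = 10$)
$D{\left(-48 \right)} h = 40 \cdot 10 = 400$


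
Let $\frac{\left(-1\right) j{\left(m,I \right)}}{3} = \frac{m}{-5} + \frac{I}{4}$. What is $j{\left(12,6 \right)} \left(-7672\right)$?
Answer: $- \frac{103572}{5} \approx -20714.0$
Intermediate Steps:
$j{\left(m,I \right)} = - \frac{3 I}{4} + \frac{3 m}{5}$ ($j{\left(m,I \right)} = - 3 \left(\frac{m}{-5} + \frac{I}{4}\right) = - 3 \left(m \left(- \frac{1}{5}\right) + I \frac{1}{4}\right) = - 3 \left(- \frac{m}{5} + \frac{I}{4}\right) = - \frac{3 I}{4} + \frac{3 m}{5}$)
$j{\left(12,6 \right)} \left(-7672\right) = \left(\left(- \frac{3}{4}\right) 6 + \frac{3}{5} \cdot 12\right) \left(-7672\right) = \left(- \frac{9}{2} + \frac{36}{5}\right) \left(-7672\right) = \frac{27}{10} \left(-7672\right) = - \frac{103572}{5}$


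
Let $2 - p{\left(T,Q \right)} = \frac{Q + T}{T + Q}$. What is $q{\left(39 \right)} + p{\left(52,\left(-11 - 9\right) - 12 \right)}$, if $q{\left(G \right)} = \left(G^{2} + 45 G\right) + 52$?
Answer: $3329$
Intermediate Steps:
$p{\left(T,Q \right)} = 1$ ($p{\left(T,Q \right)} = 2 - \frac{Q + T}{T + Q} = 2 - \frac{Q + T}{Q + T} = 2 - 1 = 1$)
$q{\left(G \right)} = 52 + G^{2} + 45 G$
$q{\left(39 \right)} + p{\left(52,\left(-11 - 9\right) - 12 \right)} = \left(52 + 39^{2} + 45 \cdot 39\right) + 1 = \left(52 + 1521 + 1755\right) + 1 = 3328 + 1 = 3329$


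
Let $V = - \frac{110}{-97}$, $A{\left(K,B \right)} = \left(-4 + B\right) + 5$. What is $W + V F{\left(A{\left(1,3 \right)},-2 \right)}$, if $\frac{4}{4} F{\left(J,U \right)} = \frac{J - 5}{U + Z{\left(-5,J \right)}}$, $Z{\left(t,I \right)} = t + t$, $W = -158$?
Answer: $- \frac{91901}{582} \approx -157.91$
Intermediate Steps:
$A{\left(K,B \right)} = 1 + B$
$Z{\left(t,I \right)} = 2 t$
$V = \frac{110}{97}$ ($V = \left(-110\right) \left(- \frac{1}{97}\right) = \frac{110}{97} \approx 1.134$)
$F{\left(J,U \right)} = \frac{-5 + J}{-10 + U}$ ($F{\left(J,U \right)} = \frac{J - 5}{U + 2 \left(-5\right)} = \frac{-5 + J}{U - 10} = \frac{-5 + J}{-10 + U}$)
$W + V F{\left(A{\left(1,3 \right)},-2 \right)} = -158 + \frac{110 \frac{-5 + \left(1 + 3\right)}{-10 - 2}}{97} = -158 + \frac{110 \frac{-5 + 4}{-12}}{97} = -158 + \frac{110 \left(\left(- \frac{1}{12}\right) \left(-1\right)\right)}{97} = -158 + \frac{110}{97} \cdot \frac{1}{12} = -158 + \frac{55}{582} = - \frac{91901}{582}$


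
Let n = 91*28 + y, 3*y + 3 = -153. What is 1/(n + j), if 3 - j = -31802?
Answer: 1/34301 ≈ 2.9154e-5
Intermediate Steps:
y = -52 (y = -1 + (⅓)*(-153) = -1 - 51 = -52)
j = 31805 (j = 3 - 1*(-31802) = 3 + 31802 = 31805)
n = 2496 (n = 91*28 - 52 = 2548 - 52 = 2496)
1/(n + j) = 1/(2496 + 31805) = 1/34301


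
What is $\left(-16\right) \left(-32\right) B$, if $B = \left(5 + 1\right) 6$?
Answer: $18432$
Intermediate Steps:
$B = 36$ ($B = 6 \cdot 6 = 36$)
$\left(-16\right) \left(-32\right) B = \left(-16\right) \left(-32\right) 36 = 512 \cdot 36 = 18432$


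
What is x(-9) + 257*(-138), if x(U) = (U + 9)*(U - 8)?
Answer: -35466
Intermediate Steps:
x(U) = (-8 + U)*(9 + U) (x(U) = (9 + U)*(-8 + U) = (-8 + U)*(9 + U))
x(-9) + 257*(-138) = (-72 - 9 + (-9)**2) + 257*(-138) = (-72 - 9 + 81) - 35466 = 0 - 35466 = -35466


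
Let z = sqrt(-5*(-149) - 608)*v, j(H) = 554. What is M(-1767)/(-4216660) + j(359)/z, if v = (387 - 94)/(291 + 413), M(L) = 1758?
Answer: -879/2108330 + 390016*sqrt(137)/40141 ≈ 113.72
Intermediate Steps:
v = 293/704 ≈ 0.41619
z = 293*sqrt(137)/704 (z = sqrt(-5*(-149) - 608)*(293/704) = sqrt(745 - 608)*(293/704) = sqrt(137)*(293/704) = 293*sqrt(137)/704 ≈ 4.8714)
M(-1767)/(-4216660) + j(359)/z = 1758/(-4216660) + 554/((293*sqrt(137)/704)) = 1758*(-1/4216660) + 554*(704*sqrt(137)/40141) = -879/2108330 + 390016*sqrt(137)/40141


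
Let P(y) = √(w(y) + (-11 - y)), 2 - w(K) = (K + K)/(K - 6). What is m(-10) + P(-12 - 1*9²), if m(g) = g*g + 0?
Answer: 100 + √89430/33 ≈ 109.06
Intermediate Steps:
w(K) = 2 - 2*K/(-6 + K) (w(K) = 2 - (K + K)/(K - 6) = 2 - 2*K/(-6 + K))
m(g) = g² (m(g) = g² + 0 = g²)
P(y) = √(-11 - y - 12/(-6 + y)) (P(y) = √(-12/(-6 + y) + (-11 - y)) = √(-11 - y - 12/(-6 + y)))
m(-10) + P(-12 - 1*9²) = (-10)² + √((54 - (-12 - 1*9²)² - 5*(-12 - 1*9²))/(-6 + (-12 - 1*9²))) = 100 + √((54 - (-12 - 1*81)² - 5*(-12 - 1*81))/(-6 + (-12 - 1*81))) = 100 + √((54 - (-12 - 81)² - 5*(-12 - 81))/(-6 + (-12 - 81))) = 100 + √((54 - 1*(-93)² - 5*(-93))/(-6 - 93)) = 100 + √((54 - 1*8649 + 465)/(-99)) = 100 + √(-(54 - 8649 + 465)/99) = 100 + √(-1/99*(-8130)) = 100 + √(2710/33) = 100 + √89430/33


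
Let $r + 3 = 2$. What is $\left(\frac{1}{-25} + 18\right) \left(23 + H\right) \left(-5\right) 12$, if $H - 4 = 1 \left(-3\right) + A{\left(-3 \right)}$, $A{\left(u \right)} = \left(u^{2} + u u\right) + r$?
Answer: $- \frac{220908}{5} \approx -44182.0$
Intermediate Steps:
$r = -1$ ($r = -3 + 2 = -1$)
$A{\left(u \right)} = -1 + 2 u^{2}$ ($A{\left(u \right)} = \left(u^{2} + u u\right) - 1 = \left(u^{2} + u^{2}\right) - 1 = 2 u^{2} - 1 = -1 + 2 u^{2}$)
$H = 18$ ($H = 4 + \left(1 \left(-3\right) - \left(1 - 2 \left(-3\right)^{2}\right)\right) = 4 + \left(-3 + \left(-1 + 2 \cdot 9\right)\right) = 4 + \left(-3 + \left(-1 + 18\right)\right) = 4 + \left(-3 + 17\right) = 4 + 14 = 18$)
$\left(\frac{1}{-25} + 18\right) \left(23 + H\right) \left(-5\right) 12 = \left(\frac{1}{-25} + 18\right) \left(23 + 18\right) \left(-5\right) 12 = \left(- \frac{1}{25} + 18\right) 41 \left(-5\right) 12 = \frac{449}{25} \cdot 41 \left(-5\right) 12 = \frac{18409}{25} \left(-5\right) 12 = \left(- \frac{18409}{5}\right) 12 = - \frac{220908}{5}$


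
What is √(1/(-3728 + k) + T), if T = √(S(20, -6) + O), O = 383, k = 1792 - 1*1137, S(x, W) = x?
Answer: √(-3073 + 9443329*√403)/3073 ≈ 4.4805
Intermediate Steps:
k = 655 (k = 1792 - 1137 = 655)
T = √403 (T = √(20 + 383) = √403 ≈ 20.075)
√(1/(-3728 + k) + T) = √(1/(-3728 + 655) + √403) = √(1/(-3073) + √403) = √(-1/3073 + √403)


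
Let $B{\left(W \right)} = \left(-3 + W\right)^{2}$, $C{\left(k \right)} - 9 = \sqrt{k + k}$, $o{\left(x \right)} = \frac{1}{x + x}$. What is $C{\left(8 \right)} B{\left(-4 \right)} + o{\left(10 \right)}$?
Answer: $\frac{12741}{20} \approx 637.05$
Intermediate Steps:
$o{\left(x \right)} = \frac{1}{2 x}$
$C{\left(k \right)} = 9 + \sqrt{2} \sqrt{k}$ ($C{\left(k \right)} = 9 + \sqrt{k + k} = 9 + \sqrt{2 k} = 9 + \sqrt{2} \sqrt{k}$)
$C{\left(8 \right)} B{\left(-4 \right)} + o{\left(10 \right)} = \left(9 + \sqrt{2} \sqrt{8}\right) \left(-3 - 4\right)^{2} + \frac{1}{2 \cdot 10} = \left(9 + \sqrt{2} \cdot 2 \sqrt{2}\right) \left(-7\right)^{2} + \frac{1}{2} \cdot \frac{1}{10} = \left(9 + 4\right) 49 + \frac{1}{20} = 13 \cdot 49 + \frac{1}{20} = 637 + \frac{1}{20} = \frac{12741}{20}$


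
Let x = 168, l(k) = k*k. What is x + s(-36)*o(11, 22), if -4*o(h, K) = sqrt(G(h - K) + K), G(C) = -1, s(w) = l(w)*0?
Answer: 168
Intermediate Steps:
l(k) = k**2
s(w) = 0 (s(w) = w**2*0 = 0)
o(h, K) = -sqrt(-1 + K)/4
x + s(-36)*o(11, 22) = 168 + 0*(-sqrt(-1 + 22)/4) = 168 + 0*(-sqrt(21)/4) = 168 + 0 = 168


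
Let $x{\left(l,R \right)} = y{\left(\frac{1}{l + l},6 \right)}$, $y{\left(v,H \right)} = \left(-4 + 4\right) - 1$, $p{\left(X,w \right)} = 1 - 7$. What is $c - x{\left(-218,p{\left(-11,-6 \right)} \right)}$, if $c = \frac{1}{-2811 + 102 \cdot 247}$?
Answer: $\frac{22384}{22383} \approx 1.0$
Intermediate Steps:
$p{\left(X,w \right)} = -6$
$c = \frac{1}{22383}$ ($c = \frac{1}{-2811 + 25194} = \frac{1}{22383} \approx 4.4677 \cdot 10^{-5}$)
$y{\left(v,H \right)} = -1$ ($y{\left(v,H \right)} = 0 - 1 = -1$)
$x{\left(l,R \right)} = -1$
$c - x{\left(-218,p{\left(-11,-6 \right)} \right)} = \frac{1}{22383} - -1 = \frac{1}{22383} + 1 = \frac{22384}{22383}$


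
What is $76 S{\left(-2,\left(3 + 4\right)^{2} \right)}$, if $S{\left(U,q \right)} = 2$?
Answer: $152$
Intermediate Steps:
$76 S{\left(-2,\left(3 + 4\right)^{2} \right)} = 76 \cdot 2 = 152$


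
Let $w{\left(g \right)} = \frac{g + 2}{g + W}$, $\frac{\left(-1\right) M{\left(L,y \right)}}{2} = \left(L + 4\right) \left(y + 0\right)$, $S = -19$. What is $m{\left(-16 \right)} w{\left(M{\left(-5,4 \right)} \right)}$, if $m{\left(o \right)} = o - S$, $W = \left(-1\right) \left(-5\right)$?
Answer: $\frac{30}{13} \approx 2.3077$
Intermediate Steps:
$W = 5$
$m{\left(o \right)} = 19 + o$ ($m{\left(o \right)} = o - -19 = o + 19 = 19 + o$)
$M{\left(L,y \right)} = - 2 y \left(4 + L\right)$ ($M{\left(L,y \right)} = - 2 \left(L + 4\right) \left(y + 0\right) = - 2 \left(4 + L\right) y = - 2 y \left(4 + L\right)$)
$w{\left(g \right)} = \frac{2 + g}{5 + g}$ ($w{\left(g \right)} = \frac{g + 2}{g + 5} = \frac{2 + g}{5 + g}$)
$m{\left(-16 \right)} w{\left(M{\left(-5,4 \right)} \right)} = \left(19 - 16\right) \frac{2 - 8 \left(4 - 5\right)}{5 - 8 \left(4 - 5\right)} = 3 \frac{2 - 8 \left(-1\right)}{5 - 8 \left(-1\right)} = 3 \frac{2 + 8}{5 + 8} = 3 \cdot \frac{1}{13} \cdot 10 = 3 \cdot \frac{10}{13} = \frac{30}{13}$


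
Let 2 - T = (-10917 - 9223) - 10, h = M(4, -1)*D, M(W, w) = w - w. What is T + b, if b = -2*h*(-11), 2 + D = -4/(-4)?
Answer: 20152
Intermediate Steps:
M(W, w) = 0
D = -1 (D = -2 - 4/(-4) = -2 - 4*(-¼) = -2 + 1 = -1)
h = 0 (h = 0*(-1) = 0)
T = 20152 (T = 2 - ((-10917 - 9223) - 10) = 2 - (-20140 - 10) = 2 - 1*(-20150) = 2 + 20150 = 20152)
b = 0 (b = -2*0*(-11) = 0*(-11) = 0)
T + b = 20152 + 0 = 20152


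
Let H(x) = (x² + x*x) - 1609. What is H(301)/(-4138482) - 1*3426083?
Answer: -14178783005599/4138482 ≈ -3.4261e+6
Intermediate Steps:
H(x) = -1609 + 2*x² (H(x) = (x² + x²) - 1609 = 2*x² - 1609 = -1609 + 2*x²)
H(301)/(-4138482) - 1*3426083 = (-1609 + 2*301²)/(-4138482) - 1*3426083 = (-1609 + 2*90601)*(-1/4138482) - 3426083 = (-1609 + 181202)*(-1/4138482) - 3426083 = 179593*(-1/4138482) - 3426083 = -179593/4138482 - 3426083 = -14178783005599/4138482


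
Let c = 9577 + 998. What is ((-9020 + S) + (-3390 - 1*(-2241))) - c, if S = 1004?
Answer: -19740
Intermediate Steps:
c = 10575
((-9020 + S) + (-3390 - 1*(-2241))) - c = ((-9020 + 1004) + (-3390 - 1*(-2241))) - 1*10575 = (-8016 + (-3390 + 2241)) - 10575 = (-8016 - 1149) - 10575 = -9165 - 10575 = -19740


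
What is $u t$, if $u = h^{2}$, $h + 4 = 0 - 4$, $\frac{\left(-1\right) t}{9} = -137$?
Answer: $78912$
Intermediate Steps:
$t = 1233$ ($t = \left(-9\right) \left(-137\right) = 1233$)
$h = -8$ ($h = -4 + \left(0 - 4\right) = -4 - 4 = -8$)
$u = 64$ ($u = \left(-8\right)^{2} = 64$)
$u t = 64 \cdot 1233 = 78912$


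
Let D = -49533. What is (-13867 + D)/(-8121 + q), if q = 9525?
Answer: -15850/351 ≈ -45.157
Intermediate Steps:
(-13867 + D)/(-8121 + q) = (-13867 - 49533)/(-8121 + 9525) = -63400/1404 = -63400*1/1404 = -15850/351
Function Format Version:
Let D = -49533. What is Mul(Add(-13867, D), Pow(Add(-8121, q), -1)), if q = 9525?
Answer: Rational(-15850, 351) ≈ -45.157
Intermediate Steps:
Mul(Add(-13867, D), Pow(Add(-8121, q), -1)) = Mul(Add(-13867, -49533), Pow(Add(-8121, 9525), -1)) = Mul(-63400, Pow(1404, -1)) = Mul(-63400, Rational(1, 1404)) = Rational(-15850, 351)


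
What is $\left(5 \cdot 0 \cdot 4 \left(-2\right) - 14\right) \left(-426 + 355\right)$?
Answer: $994$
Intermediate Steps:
$\left(5 \cdot 0 \cdot 4 \left(-2\right) - 14\right) \left(-426 + 355\right) = \left(5 \cdot 0 \left(-2\right) - 14\right) \left(-71\right) = \left(0 \left(-2\right) - 14\right) \left(-71\right) = \left(0 - 14\right) \left(-71\right) = \left(-14\right) \left(-71\right) = 994$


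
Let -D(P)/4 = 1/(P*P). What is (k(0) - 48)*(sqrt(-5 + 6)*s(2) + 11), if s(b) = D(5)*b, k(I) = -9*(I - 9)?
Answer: 8811/25 ≈ 352.44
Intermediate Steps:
D(P) = -4/P**2
k(I) = 81 - 9*I (k(I) = -9*(-9 + I) = 81 - 9*I)
s(b) = -4*b/25 (s(b) = (-4/5**2)*b = (-4*1/25)*b = -4*b/25)
(k(0) - 48)*(sqrt(-5 + 6)*s(2) + 11) = ((81 - 9*0) - 48)*(sqrt(-5 + 6)*(-4/25*2) + 11) = ((81 + 0) - 48)*(sqrt(1)*(-8/25) + 11) = (81 - 48)*(1*(-8/25) + 11) = 33*(-8/25 + 11) = 33*(267/25) = 8811/25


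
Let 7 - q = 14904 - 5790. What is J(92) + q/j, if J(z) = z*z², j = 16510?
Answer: 12856129773/16510 ≈ 7.7869e+5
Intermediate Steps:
J(z) = z³
q = -9107 (q = 7 - (14904 - 5790) = 7 - 1*9114 = 7 - 9114 = -9107)
J(92) + q/j = 92³ - 9107/16510 = 778688 - 9107*1/16510 = 778688 - 9107/16510 = 12856129773/16510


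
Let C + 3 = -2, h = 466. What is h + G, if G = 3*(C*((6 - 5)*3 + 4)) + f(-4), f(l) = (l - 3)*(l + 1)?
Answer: 382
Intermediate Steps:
C = -5 (C = -3 - 2 = -5)
f(l) = (1 + l)*(-3 + l) (f(l) = (-3 + l)*(1 + l) = (1 + l)*(-3 + l))
G = -84 (G = 3*(-5*((6 - 5)*3 + 4)) + (-3 + (-4)**2 - 2*(-4)) = 3*(-5*(1*3 + 4)) + (-3 + 16 + 8) = 3*(-5*(3 + 4)) + 21 = 3*(-5*7) + 21 = 3*(-35) + 21 = -105 + 21 = -84)
h + G = 466 - 84 = 382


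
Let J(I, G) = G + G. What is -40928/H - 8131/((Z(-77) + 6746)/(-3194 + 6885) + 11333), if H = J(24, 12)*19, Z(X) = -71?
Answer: -215747612945/2384696346 ≈ -90.472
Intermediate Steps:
J(I, G) = 2*G
H = 456 (H = (2*12)*19 = 24*19 = 456)
-40928/H - 8131/((Z(-77) + 6746)/(-3194 + 6885) + 11333) = -40928/456 - 8131/((-71 + 6746)/(-3194 + 6885) + 11333) = -40928*1/456 - 8131/(6675/3691 + 11333) = -5116/57 - 8131/(6675*(1/3691) + 11333) = -5116/57 - 8131/(6675/3691 + 11333) = -5116/57 - 8131/41836778/3691 = -5116/57 - 8131*3691/41836778 = -5116/57 - 30011521/41836778 = -215747612945/2384696346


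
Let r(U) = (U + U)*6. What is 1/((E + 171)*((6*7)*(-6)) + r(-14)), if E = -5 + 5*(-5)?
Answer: -1/35700 ≈ -2.8011e-5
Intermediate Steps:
E = -30 (E = -5 - 25 = -30)
r(U) = 12*U (r(U) = (2*U)*6 = 12*U)
1/((E + 171)*((6*7)*(-6)) + r(-14)) = 1/((-30 + 171)*((6*7)*(-6)) + 12*(-14)) = 1/(141*(42*(-6)) - 168) = 1/(141*(-252) - 168) = 1/(-35532 - 168) = 1/(-35700) = -1/35700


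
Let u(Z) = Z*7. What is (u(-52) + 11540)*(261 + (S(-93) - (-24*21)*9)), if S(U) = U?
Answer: 52571904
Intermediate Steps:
u(Z) = 7*Z
(u(-52) + 11540)*(261 + (S(-93) - (-24*21)*9)) = (7*(-52) + 11540)*(261 + (-93 - (-24*21)*9)) = (-364 + 11540)*(261 + (-93 - (-504)*9)) = 11176*(261 + (-93 - 1*(-4536))) = 11176*(261 + (-93 + 4536)) = 11176*(261 + 4443) = 11176*4704 = 52571904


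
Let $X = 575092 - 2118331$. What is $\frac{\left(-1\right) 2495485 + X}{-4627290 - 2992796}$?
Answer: $\frac{2019362}{3810043} \approx 0.53001$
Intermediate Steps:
$X = -1543239$ ($X = 575092 - 2118331 = -1543239$)
$\frac{\left(-1\right) 2495485 + X}{-4627290 - 2992796} = \frac{\left(-1\right) 2495485 - 1543239}{-4627290 - 2992796} = \frac{-2495485 - 1543239}{-7620086} = \left(-4038724\right) \left(- \frac{1}{7620086}\right) = \frac{2019362}{3810043}$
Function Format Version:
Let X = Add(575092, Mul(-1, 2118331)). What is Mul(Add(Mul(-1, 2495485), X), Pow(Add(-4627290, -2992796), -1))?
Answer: Rational(2019362, 3810043) ≈ 0.53001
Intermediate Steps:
X = -1543239 (X = Add(575092, -2118331) = -1543239)
Mul(Add(Mul(-1, 2495485), X), Pow(Add(-4627290, -2992796), -1)) = Mul(Add(Mul(-1, 2495485), -1543239), Pow(Add(-4627290, -2992796), -1)) = Mul(Add(-2495485, -1543239), Pow(-7620086, -1)) = Mul(-4038724, Rational(-1, 7620086)) = Rational(2019362, 3810043)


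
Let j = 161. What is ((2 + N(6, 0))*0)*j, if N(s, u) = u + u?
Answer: 0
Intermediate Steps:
N(s, u) = 2*u
((2 + N(6, 0))*0)*j = ((2 + 2*0)*0)*161 = ((2 + 0)*0)*161 = (2*0)*161 = 0*161 = 0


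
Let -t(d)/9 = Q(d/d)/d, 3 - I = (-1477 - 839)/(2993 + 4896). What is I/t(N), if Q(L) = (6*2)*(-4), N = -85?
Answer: -245395/378672 ≈ -0.64804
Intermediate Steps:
I = 25983/7889 (I = 3 - (-1477 - 839)/(2993 + 4896) = 3 - (-2316)/7889 = 3 - 1*(-2316/7889) = 3 + 2316/7889 = 25983/7889 ≈ 3.2936)
Q(L) = -48 (Q(L) = 12*(-4) = -48)
t(d) = 432/d (t(d) = -(-432)/d = 432/d)
I/t(N) = 25983/(7889*((432/(-85)))) = 25983/(7889*((432*(-1/85)))) = 25983/(7889*(-432/85)) = (25983/7889)*(-85/432) = -245395/378672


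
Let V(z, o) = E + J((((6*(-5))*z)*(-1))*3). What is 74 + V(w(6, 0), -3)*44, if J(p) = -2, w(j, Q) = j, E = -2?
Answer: -102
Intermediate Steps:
V(z, o) = -4 (V(z, o) = -2 - 2 = -4)
74 + V(w(6, 0), -3)*44 = 74 - 4*44 = 74 - 176 = -102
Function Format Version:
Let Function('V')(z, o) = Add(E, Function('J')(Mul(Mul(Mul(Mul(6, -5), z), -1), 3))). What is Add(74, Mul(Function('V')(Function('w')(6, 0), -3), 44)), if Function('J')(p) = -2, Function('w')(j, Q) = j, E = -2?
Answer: -102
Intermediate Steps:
Function('V')(z, o) = -4 (Function('V')(z, o) = Add(-2, -2) = -4)
Add(74, Mul(Function('V')(Function('w')(6, 0), -3), 44)) = Add(74, Mul(-4, 44)) = Add(74, -176) = -102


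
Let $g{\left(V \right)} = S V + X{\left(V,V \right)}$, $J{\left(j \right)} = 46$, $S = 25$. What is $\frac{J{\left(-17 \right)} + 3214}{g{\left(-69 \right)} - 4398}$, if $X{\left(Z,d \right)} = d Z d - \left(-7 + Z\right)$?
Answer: $- \frac{815}{83639} \approx -0.0097443$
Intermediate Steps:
$X{\left(Z,d \right)} = 7 - Z + Z d^{2}$ ($X{\left(Z,d \right)} = Z d d - \left(-7 + Z\right) = Z d^{2} - \left(-7 + Z\right) = 7 - Z + Z d^{2}$)
$g{\left(V \right)} = 7 + V^{3} + 24 V$ ($g{\left(V \right)} = 25 V + \left(7 - V + V V^{2}\right) = 25 V + \left(7 - V + V^{3}\right) = 25 V + \left(7 + V^{3} - V\right) = 7 + V^{3} + 24 V$)
$\frac{J{\left(-17 \right)} + 3214}{g{\left(-69 \right)} - 4398} = \frac{46 + 3214}{\left(7 + \left(-69\right)^{3} + 24 \left(-69\right)\right) - 4398} = \frac{3260}{\left(7 - 328509 - 1656\right) - 4398} = \frac{3260}{-330158 - 4398} = \frac{3260}{-334556} = 3260 \left(- \frac{1}{334556}\right) = - \frac{815}{83639}$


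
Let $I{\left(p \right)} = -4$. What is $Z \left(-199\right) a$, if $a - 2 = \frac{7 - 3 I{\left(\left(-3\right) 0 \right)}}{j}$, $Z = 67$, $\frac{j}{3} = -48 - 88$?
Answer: $- \frac{10626401}{408} \approx -26045.0$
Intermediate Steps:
$j = -408$ ($j = 3 \left(-48 - 88\right) = 3 \left(-136\right) = -408$)
$a = \frac{797}{408}$ ($a = 2 + \frac{7 - -12}{-408} = 2 + \left(7 + 12\right) \left(- \frac{1}{408}\right) = 2 + 19 \left(- \frac{1}{408}\right) = 2 - \frac{19}{408} = \frac{797}{408} \approx 1.9534$)
$Z \left(-199\right) a = 67 \left(-199\right) \frac{797}{408} = \left(-13333\right) \frac{797}{408} = - \frac{10626401}{408}$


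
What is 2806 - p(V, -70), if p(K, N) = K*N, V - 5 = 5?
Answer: 3506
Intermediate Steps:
V = 10 (V = 5 + 5 = 10)
2806 - p(V, -70) = 2806 - 10*(-70) = 2806 - 1*(-700) = 2806 + 700 = 3506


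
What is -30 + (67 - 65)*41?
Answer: 52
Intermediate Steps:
-30 + (67 - 65)*41 = -30 + 2*41 = -30 + 82 = 52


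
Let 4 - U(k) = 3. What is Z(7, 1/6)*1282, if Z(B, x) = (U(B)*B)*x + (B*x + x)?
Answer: 3205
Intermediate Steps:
U(k) = 1 (U(k) = 4 - 1*3 = 4 - 3 = 1)
Z(B, x) = x + 2*B*x (Z(B, x) = (1*B)*x + (B*x + x) = B*x + (x + B*x) = x + 2*B*x)
Z(7, 1/6)*1282 = ((1/6)*(1 + 2*7))*1282 = ((1*(1/6))*(1 + 14))*1282 = ((1/6)*15)*1282 = (5/2)*1282 = 3205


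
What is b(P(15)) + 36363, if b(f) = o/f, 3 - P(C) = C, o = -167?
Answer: 436523/12 ≈ 36377.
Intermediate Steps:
P(C) = 3 - C
b(f) = -167/f
b(P(15)) + 36363 = -167/(3 - 1*15) + 36363 = -167/(3 - 15) + 36363 = -167/(-12) + 36363 = -167*(-1/12) + 36363 = 167/12 + 36363 = 436523/12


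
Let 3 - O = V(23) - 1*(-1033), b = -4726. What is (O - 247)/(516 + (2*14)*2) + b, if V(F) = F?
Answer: -52011/11 ≈ -4728.3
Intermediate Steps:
O = -1053 (O = 3 - (23 - 1*(-1033)) = 3 - (23 + 1033) = 3 - 1*1056 = 3 - 1056 = -1053)
(O - 247)/(516 + (2*14)*2) + b = (-1053 - 247)/(516 + (2*14)*2) - 4726 = -1300/(516 + 28*2) - 4726 = -1300/(516 + 56) - 4726 = -1300/572 - 4726 = -1300*1/572 - 4726 = -25/11 - 4726 = -52011/11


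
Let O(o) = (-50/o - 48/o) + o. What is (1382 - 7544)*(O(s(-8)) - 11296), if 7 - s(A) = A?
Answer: 347768902/5 ≈ 6.9554e+7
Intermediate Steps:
s(A) = 7 - A
O(o) = o - 98/o (O(o) = -98/o + o = o - 98/o)
(1382 - 7544)*(O(s(-8)) - 11296) = (1382 - 7544)*(((7 - 1*(-8)) - 98/(7 - 1*(-8))) - 11296) = -6162*(((7 + 8) - 98/(7 + 8)) - 11296) = -6162*((15 - 98/15) - 11296) = -6162*(127/15 - 11296) = -6162*(-169313/15) = 347768902/5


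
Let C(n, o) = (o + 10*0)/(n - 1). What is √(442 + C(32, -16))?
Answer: √424266/31 ≈ 21.012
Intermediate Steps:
C(n, o) = o/(-1 + n) (C(n, o) = (o + 0)/(-1 + n) = o/(-1 + n))
√(442 + C(32, -16)) = √(442 - 16/(-1 + 32)) = √(442 - 16/31) = √(13686/31) = √424266/31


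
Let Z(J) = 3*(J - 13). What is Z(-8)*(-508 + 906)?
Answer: -25074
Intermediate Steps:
Z(J) = -39 + 3*J (Z(J) = 3*(-13 + J) = -39 + 3*J)
Z(-8)*(-508 + 906) = (-39 + 3*(-8))*(-508 + 906) = (-39 - 24)*398 = -63*398 = -25074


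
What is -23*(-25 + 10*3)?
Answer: -115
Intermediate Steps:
-23*(-25 + 10*3) = -23*(-25 + 30) = -23*5 = -115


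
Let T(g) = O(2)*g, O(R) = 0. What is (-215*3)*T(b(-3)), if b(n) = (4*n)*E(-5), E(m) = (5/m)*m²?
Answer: 0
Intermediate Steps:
E(m) = 5*m
b(n) = -100*n (b(n) = (4*n)*(5*(-5)) = (4*n)*(-25) = -100*n)
T(g) = 0 (T(g) = 0*g = 0)
(-215*3)*T(b(-3)) = -215*3*0 = -645*0 = 0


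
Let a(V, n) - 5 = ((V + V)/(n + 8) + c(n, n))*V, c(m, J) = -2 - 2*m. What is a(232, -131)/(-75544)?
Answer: -7312327/9291912 ≈ -0.78696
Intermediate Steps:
a(V, n) = 5 + V*(-2 - 2*n + 2*V/(8 + n)) (a(V, n) = 5 + ((V + V)/(n + 8) + (-2 - 2*n))*V = 5 + ((2*V)/(8 + n) + (-2 - 2*n))*V = 5 + (2*V/(8 + n) + (-2 - 2*n))*V = 5 + (-2 - 2*n + 2*V/(8 + n))*V = 5 + V*(-2 - 2*n + 2*V/(8 + n)))
a(232, -131)/(-75544) = ((40 + 2*232² + 5*(-131) - 16*232*(1 - 131) - 2*232*(-131)*(1 - 131))/(8 - 131))/(-75544) = ((40 + 2*53824 - 655 - 16*232*(-130) - 2*232*(-131)*(-130))/(-123))*(-1/75544) = -(40 + 107648 - 655 + 482560 - 7901920)/123*(-1/75544) = -1/123*(-7312327)*(-1/75544) = (7312327/123)*(-1/75544) = -7312327/9291912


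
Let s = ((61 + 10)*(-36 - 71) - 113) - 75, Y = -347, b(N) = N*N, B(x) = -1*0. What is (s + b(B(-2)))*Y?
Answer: 2701395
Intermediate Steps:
B(x) = 0
b(N) = N**2
s = -7785 (s = (71*(-107) - 113) - 75 = (-7597 - 113) - 75 = -7710 - 75 = -7785)
(s + b(B(-2)))*Y = (-7785 + 0**2)*(-347) = (-7785 + 0)*(-347) = -7785*(-347) = 2701395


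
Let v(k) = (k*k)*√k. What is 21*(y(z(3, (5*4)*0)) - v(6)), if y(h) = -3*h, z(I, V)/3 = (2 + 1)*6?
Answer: -3402 - 756*√6 ≈ -5253.8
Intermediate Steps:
z(I, V) = 54 (z(I, V) = 3*((2 + 1)*6) = 3*(3*6) = 3*18 = 54)
v(k) = k^(5/2) (v(k) = k²*√k = k^(5/2))
21*(y(z(3, (5*4)*0)) - v(6)) = 21*(-3*54 - 6^(5/2)) = 21*(-162 - 36*√6) = -3402 - 756*√6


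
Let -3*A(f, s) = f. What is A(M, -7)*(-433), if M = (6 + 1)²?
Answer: 21217/3 ≈ 7072.3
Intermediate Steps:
M = 49 (M = 7² = 49)
A(f, s) = -f/3
A(M, -7)*(-433) = -⅓*49*(-433) = -49/3*(-433) = 21217/3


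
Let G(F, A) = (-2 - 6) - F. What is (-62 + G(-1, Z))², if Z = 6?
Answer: 4761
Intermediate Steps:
G(F, A) = -8 - F
(-62 + G(-1, Z))² = (-62 + (-8 - 1*(-1)))² = (-62 + (-8 + 1))² = (-62 - 7)² = (-69)² = 4761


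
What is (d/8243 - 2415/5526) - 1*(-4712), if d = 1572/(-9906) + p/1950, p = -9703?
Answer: 492125308603718/104450556275 ≈ 4711.6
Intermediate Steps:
d = -1271581/247650 (d = 1572/(-9906) - 9703/1950 = 1572*(-1/9906) - 9703*1/1950 = -262/1651 - 9703/1950 = -1271581/247650 ≈ -5.1346)
(d/8243 - 2415/5526) - 1*(-4712) = (-1271581/247650/8243 - 2415/5526) - 1*(-4712) = (-1271581/247650*1/8243 - 2415*1/5526) + 4712 = (-1271581/2041378950 - 805/1842) + 4712 = -45712564082/104450556275 + 4712 = 492125308603718/104450556275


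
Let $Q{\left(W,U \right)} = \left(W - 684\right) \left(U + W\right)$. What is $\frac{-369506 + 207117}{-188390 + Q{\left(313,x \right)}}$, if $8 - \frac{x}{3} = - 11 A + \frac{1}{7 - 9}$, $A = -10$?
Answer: $\frac{324778}{383087} \approx 0.84779$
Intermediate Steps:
$x = - \frac{609}{2}$ ($x = 24 - 3 \left(\left(-11\right) \left(-10\right) + \frac{1}{7 - 9}\right) = 24 - 3 \left(110 + \frac{1}{-2}\right) = 24 - 3 \left(110 - \frac{1}{2}\right) = 24 - \frac{657}{2} = - \frac{609}{2} \approx -304.5$)
$Q{\left(W,U \right)} = \left(-684 + W\right) \left(U + W\right)$
$\frac{-369506 + 207117}{-188390 + Q{\left(313,x \right)}} = \frac{-369506 + 207117}{-188390 - \left(\frac{202245}{2} - 97969\right)} = - \frac{162389}{-188390 + \left(97969 + 208278 - 214092 - \frac{190617}{2}\right)} = - \frac{162389}{-188390 - \frac{6307}{2}} = - \frac{162389}{- \frac{383087}{2}} = \left(-162389\right) \left(- \frac{2}{383087}\right) = \frac{324778}{383087}$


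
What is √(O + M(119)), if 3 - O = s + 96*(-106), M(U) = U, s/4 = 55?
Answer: √10078 ≈ 100.39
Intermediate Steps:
s = 220 (s = 4*55 = 220)
O = 9959 (O = 3 - (220 + 96*(-106)) = 3 - (220 - 10176) = 3 - 1*(-9956) = 3 + 9956 = 9959)
√(O + M(119)) = √(9959 + 119) = √10078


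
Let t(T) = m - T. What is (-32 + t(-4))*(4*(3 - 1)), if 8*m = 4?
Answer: -220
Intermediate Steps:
m = ½ (m = (⅛)*4 = ½ ≈ 0.50000)
t(T) = ½ - T
(-32 + t(-4))*(4*(3 - 1)) = (-32 + (½ - 1*(-4)))*(4*(3 - 1)) = (-32 + (½ + 4))*(4*2) = (-32 + 9/2)*8 = -55/2*8 = -220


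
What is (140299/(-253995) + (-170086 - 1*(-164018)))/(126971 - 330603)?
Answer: 118567843/3978577680 ≈ 0.029802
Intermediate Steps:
(140299/(-253995) + (-170086 - 1*(-164018)))/(126971 - 330603) = (140299*(-1/253995) + (-170086 + 164018))/(-203632) = (-140299/253995 - 6068)*(-1/203632) = -1541381959/253995*(-1/203632) = 118567843/3978577680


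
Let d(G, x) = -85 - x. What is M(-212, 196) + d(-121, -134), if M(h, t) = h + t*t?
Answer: 38253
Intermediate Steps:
M(h, t) = h + t²
M(-212, 196) + d(-121, -134) = (-212 + 196²) + (-85 - 1*(-134)) = (-212 + 38416) + (-85 + 134) = 38204 + 49 = 38253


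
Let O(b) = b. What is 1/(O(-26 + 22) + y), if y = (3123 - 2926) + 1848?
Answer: 1/2041 ≈ 0.00048996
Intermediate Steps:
y = 2045 (y = 197 + 1848 = 2045)
1/(O(-26 + 22) + y) = 1/((-26 + 22) + 2045) = 1/(-4 + 2045) = 1/2041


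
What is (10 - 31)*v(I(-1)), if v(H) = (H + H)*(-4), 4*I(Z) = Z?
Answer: -42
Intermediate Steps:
I(Z) = Z/4
v(H) = -8*H (v(H) = (2*H)*(-4) = -8*H)
(10 - 31)*v(I(-1)) = (10 - 31)*(-2*(-1)) = -(-168)*(-1)/4 = -21*2 = -42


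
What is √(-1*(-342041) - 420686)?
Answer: 7*I*√1605 ≈ 280.44*I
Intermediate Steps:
√(-1*(-342041) - 420686) = √(342041 - 420686) = √(-78645) = 7*I*√1605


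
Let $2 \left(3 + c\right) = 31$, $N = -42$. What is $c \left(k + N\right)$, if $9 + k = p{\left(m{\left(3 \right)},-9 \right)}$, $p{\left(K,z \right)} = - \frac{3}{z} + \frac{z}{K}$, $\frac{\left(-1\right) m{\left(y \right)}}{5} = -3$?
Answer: $- \frac{3845}{6} \approx -640.83$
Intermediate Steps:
$m{\left(y \right)} = 15$ ($m{\left(y \right)} = \left(-5\right) \left(-3\right) = 15$)
$c = \frac{25}{2}$ ($c = -3 + \frac{1}{2} \cdot 31 = -3 + \frac{31}{2} = \frac{25}{2} \approx 12.5$)
$k = - \frac{139}{15}$ ($k = -9 - \left(- \frac{1}{3} + \frac{3}{5}\right) = -9 - \frac{4}{15} = - \frac{139}{15} \approx -9.2667$)
$c \left(k + N\right) = \frac{25 \left(- \frac{139}{15} - 42\right)}{2} = \frac{25}{2} \left(- \frac{769}{15}\right) = - \frac{3845}{6}$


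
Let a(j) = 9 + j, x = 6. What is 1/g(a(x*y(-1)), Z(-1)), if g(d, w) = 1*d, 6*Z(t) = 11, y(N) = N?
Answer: ⅓ ≈ 0.33333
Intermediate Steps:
Z(t) = 11/6 (Z(t) = (⅙)*11 = 11/6)
g(d, w) = d
1/g(a(x*y(-1)), Z(-1)) = 1/(9 + 6*(-1)) = 1/(9 - 6) = 1/3 = ⅓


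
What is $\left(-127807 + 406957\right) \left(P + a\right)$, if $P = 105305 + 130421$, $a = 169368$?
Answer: $113081990100$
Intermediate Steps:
$P = 235726$
$\left(-127807 + 406957\right) \left(P + a\right) = \left(-127807 + 406957\right) \left(235726 + 169368\right) = 279150 \cdot 405094 = 113081990100$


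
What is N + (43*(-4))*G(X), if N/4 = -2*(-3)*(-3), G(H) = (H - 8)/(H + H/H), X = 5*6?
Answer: -6016/31 ≈ -194.06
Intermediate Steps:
X = 30
G(H) = (-8 + H)/(1 + H) (G(H) = (-8 + H)/(H + 1) = (-8 + H)/(1 + H))
N = -72 (N = 4*(-2*(-3)*(-3)) = 4*(6*(-3)) = 4*(-18) = -72)
N + (43*(-4))*G(X) = -72 + (43*(-4))*((-8 + 30)/(1 + 30)) = -72 - 172*22/31 = -72 - 3784/31 = -6016/31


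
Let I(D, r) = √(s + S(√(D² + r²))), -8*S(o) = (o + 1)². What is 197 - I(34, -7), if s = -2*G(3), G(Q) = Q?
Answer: 197 - I*√(627 + √1205)/2 ≈ 197.0 - 12.862*I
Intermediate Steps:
s = -6 (s = -2*3 = -6)
S(o) = -(1 + o)²/8 (S(o) = -(o + 1)²/8 = -(1 + o)²/8)
I(D, r) = √(-6 - (1 + √(D² + r²))²/8)
197 - I(34, -7) = 197 - √(-96 - 2*(1 + √(34² + (-7)²))²)/4 = 197 - √(-96 - 2*(1 + √(1156 + 49))²)/4 = 197 - √(-96 - 2*(1 + √1205)²)/4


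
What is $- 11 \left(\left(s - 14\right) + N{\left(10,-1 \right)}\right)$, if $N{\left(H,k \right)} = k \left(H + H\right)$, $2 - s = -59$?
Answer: $-297$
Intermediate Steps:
$s = 61$ ($s = 2 - -59 = 2 + 59 = 61$)
$N{\left(H,k \right)} = 2 H k$ ($N{\left(H,k \right)} = k 2 H = 2 H k$)
$- 11 \left(\left(s - 14\right) + N{\left(10,-1 \right)}\right) = - 11 \left(\left(61 - 14\right) + 2 \cdot 10 \left(-1\right)\right) = - 11 \left(\left(61 - 14\right) - 20\right) = - 11 \left(47 - 20\right) = \left(-11\right) 27 = -297$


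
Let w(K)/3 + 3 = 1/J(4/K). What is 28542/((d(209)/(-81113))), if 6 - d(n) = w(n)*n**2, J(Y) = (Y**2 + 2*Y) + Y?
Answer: 1947793722968/1577272181 ≈ 1234.9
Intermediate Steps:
J(Y) = Y**2 + 3*Y
w(K) = -9 + 3*K/(4*(3 + 4/K)) (w(K) = -9 + 3/(((4/K)*(3 + 4/K))) = -9 + 3/((4*(3 + 4/K)/K)) = -9 + 3*(K/(4*(3 + 4/K))) = -9 + 3*K/(4*(3 + 4/K)))
d(n) = 6 - 3*n**2*(-48 + n**2 - 36*n)/(4*(4 + 3*n)) (d(n) = 6 - 3*(-48 + n**2 - 36*n)/(4*(4 + 3*n))*n**2 = 6 - 3*n**2*(-48 + n**2 - 36*n)/(4*(4 + 3*n)))
28542/((d(209)/(-81113))) = 28542/(((3*(32 + 24*209 + 209**2*(48 - 1*209**2 + 36*209))/(4*(4 + 3*209)))/(-81113))) = 28542/(((3*(32 + 5016 + 43681*(48 - 1*43681 + 7524))/(4*(4 + 627)))*(-1/81113))) = 28542/((((3/4)*(32 + 5016 + 43681*(48 - 43681 + 7524))/631)*(-1/81113))) = 28542/((((3/4)*(1/631)*(32 + 5016 + 43681*(-36109)))*(-1/81113))) = 28542/((((3/4)*(1/631)*(32 + 5016 - 1577277229))*(-1/81113))) = 28542/((((3/4)*(1/631)*(-1577272181))*(-1/81113))) = 28542/((-4731816543/2524*(-1/81113))) = 28542/(4731816543/204729212) = 28542*(204729212/4731816543) = 1947793722968/1577272181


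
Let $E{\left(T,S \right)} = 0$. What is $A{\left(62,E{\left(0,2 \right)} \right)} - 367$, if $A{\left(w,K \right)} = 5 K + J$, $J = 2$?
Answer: $-365$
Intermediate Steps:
$A{\left(w,K \right)} = 2 + 5 K$ ($A{\left(w,K \right)} = 5 K + 2 = 2 + 5 K$)
$A{\left(62,E{\left(0,2 \right)} \right)} - 367 = \left(2 + 5 \cdot 0\right) - 367 = \left(2 + 0\right) - 367 = 2 - 367 = -365$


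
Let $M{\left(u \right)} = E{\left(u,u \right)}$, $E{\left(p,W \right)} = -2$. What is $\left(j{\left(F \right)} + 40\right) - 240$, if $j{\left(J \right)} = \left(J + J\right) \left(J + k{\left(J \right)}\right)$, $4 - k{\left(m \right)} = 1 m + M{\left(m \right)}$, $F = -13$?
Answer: $-356$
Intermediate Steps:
$M{\left(u \right)} = -2$
$k{\left(m \right)} = 6 - m$ ($k{\left(m \right)} = 4 - \left(1 m - 2\right) = 4 - \left(m - 2\right) = 4 - \left(-2 + m\right) = 6 - m$)
$j{\left(J \right)} = 12 J$ ($j{\left(J \right)} = \left(J + J\right) \left(J - \left(-6 + J\right)\right) = 2 J 6 = 12 J$)
$\left(j{\left(F \right)} + 40\right) - 240 = \left(12 \left(-13\right) + 40\right) - 240 = \left(-156 + 40\right) - 240 = -116 - 240 = -356$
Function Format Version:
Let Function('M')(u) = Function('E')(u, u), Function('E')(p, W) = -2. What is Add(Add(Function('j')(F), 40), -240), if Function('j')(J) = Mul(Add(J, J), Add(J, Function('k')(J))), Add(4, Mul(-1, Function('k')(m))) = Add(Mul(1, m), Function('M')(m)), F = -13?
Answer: -356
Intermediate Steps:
Function('M')(u) = -2
Function('k')(m) = Add(6, Mul(-1, m)) (Function('k')(m) = Add(4, Mul(-1, Add(Mul(1, m), -2))) = Add(4, Mul(-1, Add(m, -2))) = Add(4, Mul(-1, Add(-2, m))) = Add(4, Add(2, Mul(-1, m))) = Add(6, Mul(-1, m)))
Function('j')(J) = Mul(12, J) (Function('j')(J) = Mul(Add(J, J), Add(J, Add(6, Mul(-1, J)))) = Mul(Mul(2, J), 6) = Mul(12, J))
Add(Add(Function('j')(F), 40), -240) = Add(Add(Mul(12, -13), 40), -240) = Add(Add(-156, 40), -240) = Add(-116, -240) = -356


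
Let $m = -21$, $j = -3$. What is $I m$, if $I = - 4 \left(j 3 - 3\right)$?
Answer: $-1008$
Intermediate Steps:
$I = 48$ ($I = - 4 \left(\left(-3\right) 3 - 3\right) = - 4 \left(-9 - 3\right) = \left(-4\right) \left(-12\right) = 48$)
$I m = 48 \left(-21\right) = -1008$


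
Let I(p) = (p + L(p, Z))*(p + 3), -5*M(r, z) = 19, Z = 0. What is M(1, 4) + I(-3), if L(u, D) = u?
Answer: -19/5 ≈ -3.8000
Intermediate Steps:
M(r, z) = -19/5 (M(r, z) = -⅕*19 = -19/5)
I(p) = 2*p*(3 + p) (I(p) = (p + p)*(p + 3) = (2*p)*(3 + p) = 2*p*(3 + p))
M(1, 4) + I(-3) = -19/5 + 2*(-3)*(3 - 3) = -19/5 + 2*(-3)*0 = -19/5 + 0 = -19/5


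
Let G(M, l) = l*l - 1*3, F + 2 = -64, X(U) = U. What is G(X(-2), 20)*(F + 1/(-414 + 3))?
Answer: -10769419/411 ≈ -26203.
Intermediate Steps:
F = -66 (F = -2 - 64 = -66)
G(M, l) = -3 + l² (G(M, l) = l² - 3 = -3 + l²)
G(X(-2), 20)*(F + 1/(-414 + 3)) = (-3 + 20²)*(-66 + 1/(-414 + 3)) = (-3 + 400)*(-66 + 1/(-411)) = 397*(-66 - 1/411) = 397*(-27127/411) = -10769419/411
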